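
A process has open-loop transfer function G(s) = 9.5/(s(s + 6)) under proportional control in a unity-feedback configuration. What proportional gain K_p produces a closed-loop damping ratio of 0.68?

Closed-loop characteristic equation: s² + 6s + K_p·9.5 = 0.
So ω_n = √(9.5K_p) and 2ζω_n = 6, giving ζ = 6/(2√(9.5K_p)).
Setting ζ = 0.68: √(9.5K_p) = 6/(2·0.68) = 4.412, so K_p = 19.46/9.5 = 2.05.

K_p = 2.05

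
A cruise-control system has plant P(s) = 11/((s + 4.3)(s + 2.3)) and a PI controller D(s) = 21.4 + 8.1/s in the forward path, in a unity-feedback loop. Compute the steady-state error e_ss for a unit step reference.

0

The open loop D(s)P(s) has a pole at the origin (type 1), so the static position error constant is infinite and e_ss = 1/(1+∞) = 0.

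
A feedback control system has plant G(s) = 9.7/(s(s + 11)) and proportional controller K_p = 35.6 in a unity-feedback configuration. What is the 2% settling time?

From 1 + K_pG(s) = 0: s² + 11s + 345.3 = 0 ⇒ ω_n = 18.58, ζ = 0.296.
2% settling time T_s ≈ 4/(ζω_n) = 4/5.5 = 0.727 s.

T_s ≈ 0.727 s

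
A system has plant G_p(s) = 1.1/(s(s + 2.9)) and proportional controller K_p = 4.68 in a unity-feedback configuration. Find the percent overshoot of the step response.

7.35%

The closed-loop denominator s² + 2.9s + 5.148 gives ω_n = √5.148 = 2.269 and ζ = 2.9/(2ω_n) = 0.6391.
%OS = 100·exp(−πζ/√(1−ζ²)) = 100·exp(−π·0.6391/√0.5916) = 7.35%.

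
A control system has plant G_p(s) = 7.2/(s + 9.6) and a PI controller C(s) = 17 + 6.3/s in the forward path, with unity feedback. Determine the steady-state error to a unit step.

0

The open loop C(s)G_p(s) has a pole at the origin (type 1), so the static position error constant is infinite and e_ss = 1/(1+∞) = 0.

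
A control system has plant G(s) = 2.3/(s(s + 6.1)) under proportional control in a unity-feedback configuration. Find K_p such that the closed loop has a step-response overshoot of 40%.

K_p = 51.6

From %OS = 100·exp(−πζ/√(1−ζ²)) = 40%, ζ = −ln(0.4)/√(π²+ln²(0.4)) = 0.28.
Characteristic equation s² + 6.1s + 2.3K_p = 0 gives ζ = 6.1/(2√(2.3K_p)).
Setting ζ = 0.28: √(2.3K_p) = 6.1/(2·0.28) = 10.89, so K_p = 118.7/2.3 = 51.6.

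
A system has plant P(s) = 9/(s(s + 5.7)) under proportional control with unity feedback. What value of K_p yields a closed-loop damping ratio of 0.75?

K_p = 1.6

Closed-loop characteristic equation: s² + 5.7s + K_p·9 = 0.
So ω_n = √(9K_p) and 2ζω_n = 5.7, giving ζ = 5.7/(2√(9K_p)).
Setting ζ = 0.75: √(9K_p) = 5.7/(2·0.75) = 3.8, so K_p = 14.44/9 = 1.6.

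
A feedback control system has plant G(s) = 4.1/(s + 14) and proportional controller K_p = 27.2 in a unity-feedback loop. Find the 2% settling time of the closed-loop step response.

Closed-loop transfer function: T(s) = K_p·G(s)/(1 + K_p·G(s)) = 111.5/(s + 14 + 111.5) = 111.5/(s + 125.5).
Time constant τ = 1/125.5 = 0.007967 s, so the 2% settling time is about 4τ = 0.0319 s.

T_s ≈ 0.0319 s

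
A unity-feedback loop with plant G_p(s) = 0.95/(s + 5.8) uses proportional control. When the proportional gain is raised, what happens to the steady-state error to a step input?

The position error constant K_pos = K_p·G_p(0) grows with K_p, and e_ss = 1/(1+K_pos) falls.

decrease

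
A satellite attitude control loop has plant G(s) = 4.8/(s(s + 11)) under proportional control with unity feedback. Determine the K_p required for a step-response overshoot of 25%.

From %OS = 100·exp(−πζ/√(1−ζ²)) = 25%, ζ = −ln(0.25)/√(π²+ln²(0.25)) = 0.4037.
Characteristic equation s² + 11s + 4.8K_p = 0 gives ζ = 11/(2√(4.8K_p)).
Setting ζ = 0.4037: √(4.8K_p) = 11/(2·0.4037) = 13.62, so K_p = 185.6/4.8 = 38.7.

K_p = 38.7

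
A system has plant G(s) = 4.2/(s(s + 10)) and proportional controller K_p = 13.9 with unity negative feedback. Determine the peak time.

T_p = 0.544 s

From 1 + K_pG(s) = 0: s² + 10s + 58.38 = 0 ⇒ ω_n = 7.641, ζ = 0.6544.
Damped frequency ω_d = ω_n√(1−ζ²) = 5.778 rad/s, so peak time T_p = π/ω_d = 0.544 s.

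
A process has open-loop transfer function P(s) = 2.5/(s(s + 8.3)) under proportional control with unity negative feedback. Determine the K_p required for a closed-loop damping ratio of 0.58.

Closed-loop characteristic equation: s² + 8.3s + K_p·2.5 = 0.
So ω_n = √(2.5K_p) and 2ζω_n = 8.3, giving ζ = 8.3/(2√(2.5K_p)).
Setting ζ = 0.58: √(2.5K_p) = 8.3/(2·0.58) = 7.155, so K_p = 51.2/2.5 = 20.5.

K_p = 20.5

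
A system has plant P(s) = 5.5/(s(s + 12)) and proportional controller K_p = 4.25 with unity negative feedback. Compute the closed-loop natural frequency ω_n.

The closed-loop denominator is s(s+12) + 4.25·5.5 = s² + 12s + 23.38.
So ω_n² = 23.38 ⇒ ω_n = 4.835 rad/s, and ζ = 12/(2ω_n) = 1.24.

ω_n = 4.83 rad/s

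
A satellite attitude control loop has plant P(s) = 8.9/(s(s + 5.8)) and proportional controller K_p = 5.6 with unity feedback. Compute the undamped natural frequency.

ω_n = 7.06 rad/s

The closed-loop denominator is s(s+5.8) + 5.6·8.9 = s² + 5.8s + 49.84.
So ω_n² = 49.84 ⇒ ω_n = 7.06 rad/s, and ζ = 5.8/(2ω_n) = 0.411.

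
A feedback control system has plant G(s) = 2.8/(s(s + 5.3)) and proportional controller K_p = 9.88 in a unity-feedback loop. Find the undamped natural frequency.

1 + K_p·G(s) = 0 gives s² + 5.3s + 27.66 = 0.
So ω_n² = 27.66 ⇒ ω_n = 5.26 rad/s, and ζ = 5.3/(2ω_n) = 0.504.

ω_n = 5.26 rad/s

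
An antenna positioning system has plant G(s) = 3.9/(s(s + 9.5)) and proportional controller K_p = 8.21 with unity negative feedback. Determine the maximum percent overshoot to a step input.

0.781%

Closed-loop characteristic equation: s² + 9.5s + 32.02 = 0, so ω_n = 5.659 rad/s and ζ = 9.5/(2·5.659) = 0.8394.
%OS = 100·exp(−πζ/√(1−ζ²)) = 100·exp(−π·0.8394/√0.2953) = 0.781%.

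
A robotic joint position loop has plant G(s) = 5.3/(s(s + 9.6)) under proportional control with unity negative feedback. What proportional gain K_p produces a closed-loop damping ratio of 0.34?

K_p = 37.6

Closed-loop characteristic equation: s² + 9.6s + K_p·5.3 = 0.
So ω_n = √(5.3K_p) and 2ζω_n = 9.6, giving ζ = 9.6/(2√(5.3K_p)).
Setting ζ = 0.34: √(5.3K_p) = 9.6/(2·0.34) = 14.12, so K_p = 199.3/5.3 = 37.6.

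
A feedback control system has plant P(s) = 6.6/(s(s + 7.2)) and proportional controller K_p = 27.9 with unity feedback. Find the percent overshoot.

42.1%

The closed-loop denominator s² + 7.2s + 184.1 gives ω_n = √184.1 = 13.57 and ζ = 7.2/(2ω_n) = 0.2653.
%OS = 100·exp(−πζ/√(1−ζ²)) = 100·exp(−π·0.2653/√0.9296) = 42.1%.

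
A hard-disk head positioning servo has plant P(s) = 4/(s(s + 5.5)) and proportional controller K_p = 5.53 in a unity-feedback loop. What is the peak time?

T_p = 0.823 s

Closed-loop characteristic equation: s² + 5.5s + 22.12 = 0, so ω_n = 4.703 rad/s and ζ = 5.5/(2·4.703) = 0.5847.
Damped frequency ω_d = ω_n√(1−ζ²) = 3.815 rad/s, so peak time T_p = π/ω_d = 0.823 s.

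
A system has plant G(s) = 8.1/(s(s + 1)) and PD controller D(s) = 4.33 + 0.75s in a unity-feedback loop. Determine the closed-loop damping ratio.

Forward path: (4.33 + 0.75s)·8.1/(s(s+1)). The closed-loop characteristic equation is s² + (1 + 8.1·0.75)s + 8.1·4.33 = 0.
That is s² + 7.075s + 35.07 = 0, so ω_n = 5.922 rad/s and ζ = 7.075/(2·5.922) = 0.5973.

ζ = 0.597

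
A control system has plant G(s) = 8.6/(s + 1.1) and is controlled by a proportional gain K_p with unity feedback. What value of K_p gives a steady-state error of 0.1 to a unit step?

For a type-0 loop with proportional control, e_ss = 1/(1 + K_p·G(0)).
G(0) = 7.818. Require 1/(1 + K_p·7.818) = 0.1, so 1 + 7.818·K_p = 10.
K_p = (10 − 1)/7.818 = 1.15.

K_p = 1.15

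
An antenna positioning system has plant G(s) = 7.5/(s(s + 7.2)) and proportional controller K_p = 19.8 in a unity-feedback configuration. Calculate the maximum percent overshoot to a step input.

The closed-loop denominator s² + 7.2s + 148.5 gives ω_n = √148.5 = 12.19 and ζ = 7.2/(2ω_n) = 0.2954.
%OS = 100·exp(−πζ/√(1−ζ²)) = 100·exp(−π·0.2954/√0.9127) = 37.9%.

37.9%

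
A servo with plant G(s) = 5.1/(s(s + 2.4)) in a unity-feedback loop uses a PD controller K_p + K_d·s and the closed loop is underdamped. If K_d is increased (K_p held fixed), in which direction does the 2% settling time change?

Characteristic equation s² + (2.4 + 5.1K_d)s + 5.1K_p = 0: raising K_d increases ζω_n = (2.4+5.1K_d)/2 while the loop stays underdamped, so T_s ≈ 4/(ζω_n) decreases.

decrease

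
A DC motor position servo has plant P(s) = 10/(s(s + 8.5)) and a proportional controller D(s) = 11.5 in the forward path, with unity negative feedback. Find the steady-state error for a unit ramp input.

The loop has one pole at the origin (type 1). Velocity error constant K_v = lim_{s→0} s·D(s)P(s) = 11.5·10/8.5 = 13.53.
Steady-state error to a unit ramp: e_ss = 1/K_v = 0.0739.

0.0739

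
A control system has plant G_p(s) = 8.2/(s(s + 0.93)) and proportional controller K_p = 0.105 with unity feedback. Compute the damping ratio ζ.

The closed-loop denominator is s(s+0.93) + 0.105·8.2 = s² + 0.93s + 0.861.
Matching s² + 2ζω_n s + ω_n²: ω_n = √0.861 = 0.9279 rad/s and 2ζω_n = 0.93, so ζ = 0.93/(2·0.9279) = 0.501.

ζ = 0.501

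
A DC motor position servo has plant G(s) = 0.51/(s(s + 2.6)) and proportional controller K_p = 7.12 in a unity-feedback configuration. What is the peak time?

From 1 + K_pG(s) = 0: s² + 2.6s + 3.631 = 0 ⇒ ω_n = 1.906, ζ = 0.6822.
Damped frequency ω_d = ω_n√(1−ζ²) = 1.393 rad/s, so peak time T_p = π/ω_d = 2.25 s.

T_p = 2.25 s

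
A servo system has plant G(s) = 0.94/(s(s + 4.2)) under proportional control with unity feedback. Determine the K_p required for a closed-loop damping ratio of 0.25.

K_p = 75.1

Closed-loop characteristic equation: s² + 4.2s + K_p·0.94 = 0.
So ω_n = √(0.94K_p) and 2ζω_n = 4.2, giving ζ = 4.2/(2√(0.94K_p)).
Setting ζ = 0.25: √(0.94K_p) = 4.2/(2·0.25) = 8.4, so K_p = 70.56/0.94 = 75.1.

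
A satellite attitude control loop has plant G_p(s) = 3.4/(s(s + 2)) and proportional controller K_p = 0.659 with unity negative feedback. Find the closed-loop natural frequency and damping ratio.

1 + K_p·G_p(s) = 0 gives s² + 2s + 2.241 = 0.
Matching s² + 2ζω_n s + ω_n²: ω_n = √2.241 = 1.497 rad/s and 2ζω_n = 2, so ζ = 2/(2·1.497) = 0.668.

ω_n = 1.5 rad/s, ζ = 0.668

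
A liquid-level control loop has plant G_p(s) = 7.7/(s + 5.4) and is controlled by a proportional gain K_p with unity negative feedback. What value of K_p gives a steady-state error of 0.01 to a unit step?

The loop is type 0, so e_ss(step) = 1/(1 + K_pos) with K_pos = K_p·G_p(0).
G_p(0) = 1.426. Require 1/(1 + K_p·1.426) = 0.01, so 1 + 1.426·K_p = 100.
K_p = (100 − 1)/1.426 = 69.4.

K_p = 69.4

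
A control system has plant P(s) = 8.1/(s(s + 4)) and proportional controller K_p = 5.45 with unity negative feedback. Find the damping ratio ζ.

The closed-loop denominator is s(s+4) + 5.45·8.1 = s² + 4s + 44.14.
Matching s² + 2ζω_n s + ω_n²: ω_n = √44.14 = 6.644 rad/s and 2ζω_n = 4, so ζ = 4/(2·6.644) = 0.301.

ζ = 0.301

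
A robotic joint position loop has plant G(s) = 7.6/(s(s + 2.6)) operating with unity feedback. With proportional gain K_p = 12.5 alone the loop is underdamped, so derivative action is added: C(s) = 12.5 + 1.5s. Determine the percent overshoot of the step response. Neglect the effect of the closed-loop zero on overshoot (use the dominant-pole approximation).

Forward path: (12.5 + 1.5s)·7.6/(s(s+2.6)). The closed-loop characteristic equation is s² + (2.6 + 7.6·1.5)s + 7.6·12.5 = 0.
That is s² + 14s + 95 = 0, so ω_n = 9.747 rad/s and ζ = 14/(2·9.747) = 0.7182.
%OS = 100·exp(−πζ/√(1−ζ²)) = 3.91%.

3.91%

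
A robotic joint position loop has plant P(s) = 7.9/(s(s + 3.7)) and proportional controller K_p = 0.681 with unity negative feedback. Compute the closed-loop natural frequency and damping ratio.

ω_n = 2.32 rad/s, ζ = 0.798

The closed-loop denominator is s(s+3.7) + 0.681·7.9 = s² + 3.7s + 5.38.
Matching s² + 2ζω_n s + ω_n²: ω_n = √5.38 = 2.319 rad/s and 2ζω_n = 3.7, so ζ = 3.7/(2·2.319) = 0.798.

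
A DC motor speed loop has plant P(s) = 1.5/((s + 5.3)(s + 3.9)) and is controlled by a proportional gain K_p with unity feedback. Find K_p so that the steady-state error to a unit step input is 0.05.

K_p = 262

For a type-0 loop with proportional control, e_ss = 1/(1 + K_p·P(0)).
P(0) = 0.07257. Require 1/(1 + K_p·0.07257) = 0.05, so 1 + 0.07257·K_p = 20.
K_p = (20 − 1)/0.07257 = 262.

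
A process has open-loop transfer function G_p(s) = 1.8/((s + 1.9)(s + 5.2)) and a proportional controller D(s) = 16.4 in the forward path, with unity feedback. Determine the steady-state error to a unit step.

The loop is type 0. Static position error constant K_pos = D(0)·G_p(0) = 16.4·0.1822 = 2.988.
Steady-state error to a unit step: e_ss = 1/(1+K_pos) = 1/3.988 = 0.251.

0.251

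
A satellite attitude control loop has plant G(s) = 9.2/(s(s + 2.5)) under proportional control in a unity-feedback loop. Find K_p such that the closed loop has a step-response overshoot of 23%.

K_p = 0.946

From %OS = 100·exp(−πζ/√(1−ζ²)) = 23%, ζ = −ln(0.23)/√(π²+ln²(0.23)) = 0.4237.
Characteristic equation s² + 2.5s + 9.2K_p = 0 gives ζ = 2.5/(2√(9.2K_p)).
Setting ζ = 0.4237: √(9.2K_p) = 2.5/(2·0.4237) = 2.95, so K_p = 8.702/9.2 = 0.946.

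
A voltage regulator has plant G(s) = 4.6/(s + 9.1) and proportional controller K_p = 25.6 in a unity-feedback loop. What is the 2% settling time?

T_s ≈ 0.0315 s

Closed-loop transfer function: T(s) = K_p·G(s)/(1 + K_p·G(s)) = 117.8/(s + 9.1 + 117.8) = 117.8/(s + 126.9).
Time constant τ = 1/126.9 = 0.007883 s, so the 2% settling time is about 4τ = 0.0315 s.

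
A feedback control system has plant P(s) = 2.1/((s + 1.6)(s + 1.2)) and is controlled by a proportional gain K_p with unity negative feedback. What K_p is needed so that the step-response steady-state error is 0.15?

K_p = 5.18

For a type-0 loop with proportional control, e_ss = 1/(1 + K_p·P(0)).
P(0) = 1.094. Require 1/(1 + K_p·1.094) = 0.15, so 1 + 1.094·K_p = 6.667.
K_p = (6.667 − 1)/1.094 = 5.18.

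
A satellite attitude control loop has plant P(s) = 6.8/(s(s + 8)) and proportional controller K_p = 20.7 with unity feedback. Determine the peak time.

T_p = 0.281 s

Closed-loop characteristic equation: s² + 8s + 140.8 = 0, so ω_n = 11.86 rad/s and ζ = 8/(2·11.86) = 0.3371.
Damped frequency ω_d = ω_n√(1−ζ²) = 11.17 rad/s, so peak time T_p = π/ω_d = 0.281 s.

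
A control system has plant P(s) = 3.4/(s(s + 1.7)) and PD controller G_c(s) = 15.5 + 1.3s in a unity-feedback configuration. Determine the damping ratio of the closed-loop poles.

Forward path: (15.5 + 1.3s)·3.4/(s(s+1.7)). The closed-loop characteristic equation is s² + (1.7 + 3.4·1.3)s + 3.4·15.5 = 0.
That is s² + 6.12s + 52.7 = 0, so ω_n = 7.259 rad/s and ζ = 6.12/(2·7.259) = 0.4215.

ζ = 0.422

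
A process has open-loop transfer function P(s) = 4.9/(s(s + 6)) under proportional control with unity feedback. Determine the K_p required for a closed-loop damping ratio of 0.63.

Closed-loop characteristic equation: s² + 6s + K_p·4.9 = 0.
So ω_n = √(4.9K_p) and 2ζω_n = 6, giving ζ = 6/(2√(4.9K_p)).
Setting ζ = 0.63: √(4.9K_p) = 6/(2·0.63) = 4.762, so K_p = 22.68/4.9 = 4.63.

K_p = 4.63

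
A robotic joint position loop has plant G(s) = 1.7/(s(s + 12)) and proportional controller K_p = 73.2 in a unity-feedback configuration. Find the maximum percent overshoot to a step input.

The closed-loop denominator s² + 12s + 124.4 gives ω_n = √124.4 = 11.16 and ζ = 12/(2ω_n) = 0.5379.
%OS = 100·exp(−πζ/√(1−ζ²)) = 100·exp(−π·0.5379/√0.7107) = 13.5%.

13.5%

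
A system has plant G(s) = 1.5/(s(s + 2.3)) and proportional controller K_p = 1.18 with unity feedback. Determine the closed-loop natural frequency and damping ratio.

1 + K_p·G(s) = 0 gives s² + 2.3s + 1.77 = 0.
So ω_n² = 1.77 ⇒ ω_n = 1.33 rad/s, and ζ = 2.3/(2ω_n) = 0.864.

ω_n = 1.33 rad/s, ζ = 0.864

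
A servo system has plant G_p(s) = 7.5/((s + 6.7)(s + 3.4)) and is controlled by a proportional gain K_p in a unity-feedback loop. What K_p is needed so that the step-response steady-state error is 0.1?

K_p = 27.3

Steady-state error for a unit step on this type-0 loop is 1/(1 + K_p·G_p(0)).
G_p(0) = 0.3292. Require 1/(1 + K_p·0.3292) = 0.1, so 1 + 0.3292·K_p = 10.
K_p = (10 − 1)/0.3292 = 27.3.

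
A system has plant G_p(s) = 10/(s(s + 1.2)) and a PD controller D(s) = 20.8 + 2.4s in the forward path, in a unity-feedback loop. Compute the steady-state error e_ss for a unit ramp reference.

0.00577

The loop has one pole at the origin (type 1). Velocity error constant K_v = lim_{s→0} s·D(s)G_p(s) = 20.8·10/1.2 = 173.3.
Steady-state error to a unit ramp: e_ss = 1/K_v = 0.00577.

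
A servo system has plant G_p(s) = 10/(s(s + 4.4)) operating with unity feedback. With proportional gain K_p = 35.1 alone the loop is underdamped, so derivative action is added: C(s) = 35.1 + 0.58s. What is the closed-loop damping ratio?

Forward path: (35.1 + 0.58s)·10/(s(s+4.4)). The closed-loop characteristic equation is s² + (4.4 + 10·0.58)s + 10·35.1 = 0.
That is s² + 10.2s + 351 = 0, so ω_n = 18.73 rad/s and ζ = 10.2/(2·18.73) = 0.2722.

ζ = 0.272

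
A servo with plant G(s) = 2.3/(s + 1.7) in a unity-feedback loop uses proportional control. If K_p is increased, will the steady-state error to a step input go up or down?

decrease

e_ss = 1/(1 + K_p·G(0)); a larger K_p raises the denominator, so e_ss decreases.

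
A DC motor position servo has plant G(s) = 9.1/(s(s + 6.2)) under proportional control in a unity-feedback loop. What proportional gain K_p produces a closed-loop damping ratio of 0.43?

Closed-loop characteristic equation: s² + 6.2s + K_p·9.1 = 0.
So ω_n = √(9.1K_p) and 2ζω_n = 6.2, giving ζ = 6.2/(2√(9.1K_p)).
Setting ζ = 0.43: √(9.1K_p) = 6.2/(2·0.43) = 7.209, so K_p = 51.97/9.1 = 5.71.

K_p = 5.71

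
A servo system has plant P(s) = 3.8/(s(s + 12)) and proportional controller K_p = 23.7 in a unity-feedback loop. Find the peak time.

The closed-loop denominator s² + 12s + 90.06 gives ω_n = √90.06 = 9.49 and ζ = 12/(2ω_n) = 0.6322.
Damped frequency ω_d = ω_n√(1−ζ²) = 7.353 rad/s, so peak time T_p = π/ω_d = 0.427 s.

T_p = 0.427 s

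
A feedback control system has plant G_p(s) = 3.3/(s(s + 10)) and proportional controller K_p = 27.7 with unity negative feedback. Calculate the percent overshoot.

From 1 + K_pG_p(s) = 0: s² + 10s + 91.41 = 0 ⇒ ω_n = 9.561, ζ = 0.523.
%OS = 100·exp(−πζ/√(1−ζ²)) = 100·exp(−π·0.523/√0.7265) = 14.6%.

14.6%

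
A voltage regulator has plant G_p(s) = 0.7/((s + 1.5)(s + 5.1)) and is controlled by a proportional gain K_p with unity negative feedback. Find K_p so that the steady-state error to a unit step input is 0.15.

For a type-0 loop with proportional control, e_ss = 1/(1 + K_p·G_p(0)).
G_p(0) = 0.0915. Require 1/(1 + K_p·0.0915) = 0.15, so 1 + 0.0915·K_p = 6.667.
K_p = (6.667 − 1)/0.0915 = 61.9.

K_p = 61.9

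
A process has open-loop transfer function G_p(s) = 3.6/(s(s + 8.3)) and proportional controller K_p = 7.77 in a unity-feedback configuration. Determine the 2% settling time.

T_s ≈ 0.964 s

Closed-loop characteristic equation: s² + 8.3s + 27.97 = 0, so ω_n = 5.289 rad/s and ζ = 8.3/(2·5.289) = 0.7847.
2% settling time T_s ≈ 4/(ζω_n) = 4/4.15 = 0.964 s.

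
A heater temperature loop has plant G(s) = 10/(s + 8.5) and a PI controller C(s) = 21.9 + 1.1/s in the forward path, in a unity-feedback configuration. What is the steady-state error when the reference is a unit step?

The open loop C(s)G(s) has a pole at the origin (type 1), so the static position error constant is infinite and e_ss = 1/(1+∞) = 0.

0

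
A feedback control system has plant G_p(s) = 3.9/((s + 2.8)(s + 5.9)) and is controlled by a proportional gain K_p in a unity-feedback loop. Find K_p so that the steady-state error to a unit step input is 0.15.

Steady-state error for a unit step on this type-0 loop is 1/(1 + K_p·G_p(0)).
G_p(0) = 0.2361. Require 1/(1 + K_p·0.2361) = 0.15, so 1 + 0.2361·K_p = 6.667.
K_p = (6.667 − 1)/0.2361 = 24.

K_p = 24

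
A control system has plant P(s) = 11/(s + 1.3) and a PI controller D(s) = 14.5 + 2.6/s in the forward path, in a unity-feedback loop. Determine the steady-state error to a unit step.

The open loop D(s)P(s) has a pole at the origin (type 1), so the static position error constant is infinite and e_ss = 1/(1+∞) = 0.

0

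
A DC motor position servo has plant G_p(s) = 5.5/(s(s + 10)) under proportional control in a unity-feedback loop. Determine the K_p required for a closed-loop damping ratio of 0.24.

Closed-loop characteristic equation: s² + 10s + K_p·5.5 = 0.
So ω_n = √(5.5K_p) and 2ζω_n = 10, giving ζ = 10/(2√(5.5K_p)).
Setting ζ = 0.24: √(5.5K_p) = 10/(2·0.24) = 20.83, so K_p = 434/5.5 = 78.9.

K_p = 78.9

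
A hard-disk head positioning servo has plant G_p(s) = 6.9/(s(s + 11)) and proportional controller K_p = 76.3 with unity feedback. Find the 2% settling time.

T_s ≈ 0.727 s

The closed-loop denominator s² + 11s + 526.5 gives ω_n = √526.5 = 22.94 and ζ = 11/(2ω_n) = 0.2397.
2% settling time T_s ≈ 4/(ζω_n) = 4/5.5 = 0.727 s.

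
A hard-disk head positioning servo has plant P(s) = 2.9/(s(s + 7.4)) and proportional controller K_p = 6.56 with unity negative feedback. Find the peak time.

The closed-loop denominator s² + 7.4s + 19.02 gives ω_n = √19.02 = 4.362 and ζ = 7.4/(2ω_n) = 0.8483.
Damped frequency ω_d = ω_n√(1−ζ²) = 2.31 rad/s, so peak time T_p = π/ω_d = 1.36 s.

T_p = 1.36 s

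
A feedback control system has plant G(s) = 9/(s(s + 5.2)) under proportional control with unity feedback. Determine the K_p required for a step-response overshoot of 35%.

K_p = 7.48

From %OS = 100·exp(−πζ/√(1−ζ²)) = 35%, ζ = −ln(0.35)/√(π²+ln²(0.35)) = 0.3169.
Characteristic equation s² + 5.2s + 9K_p = 0 gives ζ = 5.2/(2√(9K_p)).
Setting ζ = 0.3169: √(9K_p) = 5.2/(2·0.3169) = 8.203, so K_p = 67.3/9 = 7.48.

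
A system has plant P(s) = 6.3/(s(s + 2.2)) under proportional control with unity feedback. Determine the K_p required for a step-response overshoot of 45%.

From %OS = 100·exp(−πζ/√(1−ζ²)) = 45%, ζ = −ln(0.45)/√(π²+ln²(0.45)) = 0.2463.
Characteristic equation s² + 2.2s + 6.3K_p = 0 gives ζ = 2.2/(2√(6.3K_p)).
Setting ζ = 0.2463: √(6.3K_p) = 2.2/(2·0.2463) = 4.465, so K_p = 19.94/6.3 = 3.17.

K_p = 3.17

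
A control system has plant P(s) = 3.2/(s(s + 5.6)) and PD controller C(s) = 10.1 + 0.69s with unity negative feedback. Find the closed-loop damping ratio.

Forward path: (10.1 + 0.69s)·3.2/(s(s+5.6)). The closed-loop characteristic equation is s² + (5.6 + 3.2·0.69)s + 3.2·10.1 = 0.
That is s² + 7.808s + 32.32 = 0, so ω_n = 5.685 rad/s and ζ = 7.808/(2·5.685) = 0.6867.

ζ = 0.687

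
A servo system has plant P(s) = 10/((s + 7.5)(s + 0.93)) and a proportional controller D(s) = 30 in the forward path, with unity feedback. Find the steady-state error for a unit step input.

The loop is type 0. Static position error constant K_pos = D(0)·P(0) = 30·1.434 = 43.01.
Steady-state error to a unit step: e_ss = 1/(1+K_pos) = 1/44.01 = 0.0227.

0.0227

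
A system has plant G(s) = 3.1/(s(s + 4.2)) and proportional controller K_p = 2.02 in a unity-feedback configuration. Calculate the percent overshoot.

The closed-loop denominator s² + 4.2s + 6.262 gives ω_n = √6.262 = 2.502 and ζ = 4.2/(2ω_n) = 0.8392.
%OS = 100·exp(−πζ/√(1−ζ²)) = 100·exp(−π·0.8392/√0.2958) = 0.785%.

0.785%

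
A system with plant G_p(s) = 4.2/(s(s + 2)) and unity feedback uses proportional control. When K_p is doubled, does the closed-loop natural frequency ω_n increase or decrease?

increase

ω_n = √(4.2·K_p), which grows with K_p.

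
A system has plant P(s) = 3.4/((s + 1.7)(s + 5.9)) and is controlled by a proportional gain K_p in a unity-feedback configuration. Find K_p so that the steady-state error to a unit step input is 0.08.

Steady-state error for a unit step on this type-0 loop is 1/(1 + K_p·P(0)).
P(0) = 0.339. Require 1/(1 + K_p·0.339) = 0.08, so 1 + 0.339·K_p = 12.5.
K_p = (12.5 − 1)/0.339 = 33.9.

K_p = 33.9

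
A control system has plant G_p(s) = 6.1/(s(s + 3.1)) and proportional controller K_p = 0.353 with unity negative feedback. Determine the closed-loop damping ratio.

ζ = 1.06

With unity feedback the closed-loop characteristic equation is s² + 3.1s + 0.353·6.1 = s² + 3.1s + 2.153 = 0.
Matching s² + 2ζω_n s + ω_n²: ω_n = √2.153 = 1.467 rad/s and 2ζω_n = 3.1, so ζ = 3.1/(2·1.467) = 1.06.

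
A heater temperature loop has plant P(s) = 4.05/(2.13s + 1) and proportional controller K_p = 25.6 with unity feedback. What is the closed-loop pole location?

s = -49.15

Closed loop: T(s) = K_p·P/(1+K_p·P) = 103.7/(2.13s + 1 + 103.7), with pole at s = −(1 + 103.7)/2.13 = −49.15.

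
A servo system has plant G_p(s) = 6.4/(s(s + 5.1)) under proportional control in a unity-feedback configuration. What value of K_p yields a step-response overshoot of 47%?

From %OS = 100·exp(−πζ/√(1−ζ²)) = 47%, ζ = −ln(0.47)/√(π²+ln²(0.47)) = 0.2337.
Characteristic equation s² + 5.1s + 6.4K_p = 0 gives ζ = 5.1/(2√(6.4K_p)).
Setting ζ = 0.2337: √(6.4K_p) = 5.1/(2·0.2337) = 10.91, so K_p = 119.1/6.4 = 18.6.

K_p = 18.6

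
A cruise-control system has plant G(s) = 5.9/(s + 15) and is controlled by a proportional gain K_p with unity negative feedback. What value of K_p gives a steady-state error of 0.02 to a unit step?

The loop is type 0, so e_ss(step) = 1/(1 + K_pos) with K_pos = K_p·G(0).
G(0) = 0.3933. Require 1/(1 + K_p·0.3933) = 0.02, so 1 + 0.3933·K_p = 50.
K_p = (50 − 1)/0.3933 = 125.

K_p = 125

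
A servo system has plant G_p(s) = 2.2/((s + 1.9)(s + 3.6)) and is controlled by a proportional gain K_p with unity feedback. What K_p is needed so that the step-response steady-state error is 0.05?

K_p = 59.1

For a type-0 loop with proportional control, e_ss = 1/(1 + K_p·G_p(0)).
G_p(0) = 0.3216. Require 1/(1 + K_p·0.3216) = 0.05, so 1 + 0.3216·K_p = 20.
K_p = (20 − 1)/0.3216 = 59.1.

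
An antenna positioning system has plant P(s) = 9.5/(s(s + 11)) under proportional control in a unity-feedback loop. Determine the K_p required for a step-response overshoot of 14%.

From %OS = 100·exp(−πζ/√(1−ζ²)) = 14%, ζ = −ln(0.14)/√(π²+ln²(0.14)) = 0.5305.
Characteristic equation s² + 11s + 9.5K_p = 0 gives ζ = 11/(2√(9.5K_p)).
Setting ζ = 0.5305: √(9.5K_p) = 11/(2·0.5305) = 10.37, so K_p = 107.5/9.5 = 11.3.

K_p = 11.3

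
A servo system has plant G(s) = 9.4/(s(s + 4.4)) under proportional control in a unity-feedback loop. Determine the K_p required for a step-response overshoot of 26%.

From %OS = 100·exp(−πζ/√(1−ζ²)) = 26%, ζ = −ln(0.26)/√(π²+ln²(0.26)) = 0.3941.
Characteristic equation s² + 4.4s + 9.4K_p = 0 gives ζ = 4.4/(2√(9.4K_p)).
Setting ζ = 0.3941: √(9.4K_p) = 4.4/(2·0.3941) = 5.583, so K_p = 31.16/9.4 = 3.32.

K_p = 3.32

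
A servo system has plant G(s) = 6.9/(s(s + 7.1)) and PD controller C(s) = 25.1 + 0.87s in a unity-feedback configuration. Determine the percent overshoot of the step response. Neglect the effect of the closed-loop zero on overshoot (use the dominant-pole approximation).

Forward path: (25.1 + 0.87s)·6.9/(s(s+7.1)). The closed-loop characteristic equation is s² + (7.1 + 6.9·0.87)s + 6.9·25.1 = 0.
That is s² + 13.1s + 173.2 = 0, so ω_n = 13.16 rad/s and ζ = 13.1/(2·13.16) = 0.4978.
%OS = 100·exp(−πζ/√(1−ζ²)) = 16.5%.

16.5%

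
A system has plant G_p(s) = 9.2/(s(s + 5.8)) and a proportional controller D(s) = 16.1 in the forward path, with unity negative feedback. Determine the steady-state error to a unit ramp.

0.0392

The loop has one pole at the origin (type 1). Velocity error constant K_v = lim_{s→0} s·D(s)G_p(s) = 16.1·9.2/5.8 = 25.54.
Steady-state error to a unit ramp: e_ss = 1/K_v = 0.0392.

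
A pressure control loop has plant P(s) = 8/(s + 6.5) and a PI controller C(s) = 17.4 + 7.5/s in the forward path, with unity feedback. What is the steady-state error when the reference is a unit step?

0

The open loop C(s)P(s) has a pole at the origin (type 1), so the static position error constant is infinite and e_ss = 1/(1+∞) = 0.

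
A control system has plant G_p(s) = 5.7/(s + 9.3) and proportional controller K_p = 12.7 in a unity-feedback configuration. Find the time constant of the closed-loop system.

τ = 0.0122 s

Closed-loop transfer function: T(s) = K_p·G_p(s)/(1 + K_p·G_p(s)) = 72.39/(s + 9.3 + 72.39) = 72.39/(s + 81.69).
Time constant τ = 1/81.69 = 0.0122 s.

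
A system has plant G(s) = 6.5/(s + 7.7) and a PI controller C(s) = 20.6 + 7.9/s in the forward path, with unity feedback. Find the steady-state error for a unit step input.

0

The open loop C(s)G(s) has a pole at the origin (type 1), so the static position error constant is infinite and e_ss = 1/(1+∞) = 0.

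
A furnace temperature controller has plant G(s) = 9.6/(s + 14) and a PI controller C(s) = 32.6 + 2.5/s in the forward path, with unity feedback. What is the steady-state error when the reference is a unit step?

0

The open loop C(s)G(s) has a pole at the origin (type 1), so the static position error constant is infinite and e_ss = 1/(1+∞) = 0.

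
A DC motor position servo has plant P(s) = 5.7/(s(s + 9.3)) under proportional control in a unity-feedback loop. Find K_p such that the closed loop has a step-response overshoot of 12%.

K_p = 12.1

From %OS = 100·exp(−πζ/√(1−ζ²)) = 12%, ζ = −ln(0.12)/√(π²+ln²(0.12)) = 0.5594.
Characteristic equation s² + 9.3s + 5.7K_p = 0 gives ζ = 9.3/(2√(5.7K_p)).
Setting ζ = 0.5594: √(5.7K_p) = 9.3/(2·0.5594) = 8.312, so K_p = 69.09/5.7 = 12.1.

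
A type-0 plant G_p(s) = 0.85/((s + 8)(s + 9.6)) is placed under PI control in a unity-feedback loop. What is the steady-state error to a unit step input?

0

The PI controller's integrator makes the forward path type 1, so e_ss to a step is zero.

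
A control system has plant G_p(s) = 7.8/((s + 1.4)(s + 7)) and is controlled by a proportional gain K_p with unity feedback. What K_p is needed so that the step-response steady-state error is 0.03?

K_p = 40.6

The loop is type 0, so e_ss(step) = 1/(1 + K_pos) with K_pos = K_p·G_p(0).
G_p(0) = 0.7959. Require 1/(1 + K_p·0.7959) = 0.03, so 1 + 0.7959·K_p = 33.33.
K_p = (33.33 − 1)/0.7959 = 40.6.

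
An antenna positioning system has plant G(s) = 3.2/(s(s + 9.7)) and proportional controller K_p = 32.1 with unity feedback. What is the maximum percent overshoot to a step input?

18%

Closed-loop characteristic equation: s² + 9.7s + 102.7 = 0, so ω_n = 10.14 rad/s and ζ = 9.7/(2·10.14) = 0.4785.
%OS = 100·exp(−πζ/√(1−ζ²)) = 100·exp(−π·0.4785/√0.771) = 18%.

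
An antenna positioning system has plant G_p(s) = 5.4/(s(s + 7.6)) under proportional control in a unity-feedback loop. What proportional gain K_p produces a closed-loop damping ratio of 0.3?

K_p = 29.7

Closed-loop characteristic equation: s² + 7.6s + K_p·5.4 = 0.
So ω_n = √(5.4K_p) and 2ζω_n = 7.6, giving ζ = 7.6/(2√(5.4K_p)).
Setting ζ = 0.3: √(5.4K_p) = 7.6/(2·0.3) = 12.67, so K_p = 160.4/5.4 = 29.7.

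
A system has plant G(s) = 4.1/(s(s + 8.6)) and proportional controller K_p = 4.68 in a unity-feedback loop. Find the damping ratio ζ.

ζ = 0.982

The closed-loop denominator is s(s+8.6) + 4.68·4.1 = s² + 8.6s + 19.19.
So ω_n² = 19.19 ⇒ ω_n = 4.38 rad/s, and ζ = 8.6/(2ω_n) = 0.982.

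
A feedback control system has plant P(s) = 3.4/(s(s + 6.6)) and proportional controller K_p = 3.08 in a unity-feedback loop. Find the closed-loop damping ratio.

With unity feedback the closed-loop characteristic equation is s² + 6.6s + 3.08·3.4 = s² + 6.6s + 10.47 = 0.
Matching s² + 2ζω_n s + ω_n²: ω_n = √10.47 = 3.236 rad/s and 2ζω_n = 6.6, so ζ = 6.6/(2·3.236) = 1.02.

ζ = 1.02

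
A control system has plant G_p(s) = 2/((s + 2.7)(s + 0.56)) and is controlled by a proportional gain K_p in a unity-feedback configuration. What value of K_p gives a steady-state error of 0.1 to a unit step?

K_p = 6.8

For a type-0 loop with proportional control, e_ss = 1/(1 + K_p·G_p(0)).
G_p(0) = 1.323. Require 1/(1 + K_p·1.323) = 0.1, so 1 + 1.323·K_p = 10.
K_p = (10 − 1)/1.323 = 6.8.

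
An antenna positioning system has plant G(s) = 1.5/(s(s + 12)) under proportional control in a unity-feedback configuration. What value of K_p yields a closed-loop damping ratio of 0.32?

K_p = 234

Closed-loop characteristic equation: s² + 12s + K_p·1.5 = 0.
So ω_n = √(1.5K_p) and 2ζω_n = 12, giving ζ = 12/(2√(1.5K_p)).
Setting ζ = 0.32: √(1.5K_p) = 12/(2·0.32) = 18.75, so K_p = 351.6/1.5 = 234.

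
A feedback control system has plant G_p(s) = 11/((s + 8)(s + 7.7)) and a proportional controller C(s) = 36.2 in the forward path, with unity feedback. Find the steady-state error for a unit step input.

0.134

The loop is type 0. Static position error constant K_pos = C(0)·G_p(0) = 36.2·0.1786 = 6.464.
Steady-state error to a unit step: e_ss = 1/(1+K_pos) = 1/7.464 = 0.134.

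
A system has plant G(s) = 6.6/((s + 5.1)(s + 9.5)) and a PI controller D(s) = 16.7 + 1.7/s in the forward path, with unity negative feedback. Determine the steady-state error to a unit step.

0

The open loop D(s)G(s) has a pole at the origin (type 1), so the static position error constant is infinite and e_ss = 1/(1+∞) = 0.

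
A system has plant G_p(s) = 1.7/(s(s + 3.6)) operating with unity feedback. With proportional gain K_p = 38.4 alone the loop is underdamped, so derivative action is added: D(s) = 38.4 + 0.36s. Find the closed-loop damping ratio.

Forward path: (38.4 + 0.36s)·1.7/(s(s+3.6)). The closed-loop characteristic equation is s² + (3.6 + 1.7·0.36)s + 1.7·38.4 = 0.
That is s² + 4.212s + 65.28 = 0, so ω_n = 8.08 rad/s and ζ = 4.212/(2·8.08) = 0.2607.

ζ = 0.261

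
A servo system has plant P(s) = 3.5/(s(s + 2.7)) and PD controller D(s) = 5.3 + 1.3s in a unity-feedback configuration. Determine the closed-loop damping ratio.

Forward path: (5.3 + 1.3s)·3.5/(s(s+2.7)). The closed-loop characteristic equation is s² + (2.7 + 3.5·1.3)s + 3.5·5.3 = 0.
That is s² + 7.25s + 18.55 = 0, so ω_n = 4.307 rad/s and ζ = 7.25/(2·4.307) = 0.8417.

ζ = 0.842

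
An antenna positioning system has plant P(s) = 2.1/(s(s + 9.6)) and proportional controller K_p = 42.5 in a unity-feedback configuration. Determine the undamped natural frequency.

The closed-loop denominator is s(s+9.6) + 42.5·2.1 = s² + 9.6s + 89.25.
Matching s² + 2ζω_n s + ω_n²: ω_n = √89.25 = 9.447 rad/s and 2ζω_n = 9.6, so ζ = 9.6/(2·9.447) = 0.508.

ω_n = 9.45 rad/s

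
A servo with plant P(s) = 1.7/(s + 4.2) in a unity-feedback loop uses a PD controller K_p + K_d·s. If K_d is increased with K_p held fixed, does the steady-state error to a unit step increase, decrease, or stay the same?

unchanged

At s = 0 the derivative term contributes nothing: C(0) = K_p regardless of K_d, so K_pos = K_p·P(0) and e_ss are unchanged.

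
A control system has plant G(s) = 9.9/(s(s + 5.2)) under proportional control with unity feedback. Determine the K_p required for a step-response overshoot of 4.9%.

From %OS = 100·exp(−πζ/√(1−ζ²)) = 4.9%, ζ = −ln(0.049)/√(π²+ln²(0.049)) = 0.6925.
Characteristic equation s² + 5.2s + 9.9K_p = 0 gives ζ = 5.2/(2√(9.9K_p)).
Setting ζ = 0.6925: √(9.9K_p) = 5.2/(2·0.6925) = 3.754, so K_p = 14.1/9.9 = 1.42.

K_p = 1.42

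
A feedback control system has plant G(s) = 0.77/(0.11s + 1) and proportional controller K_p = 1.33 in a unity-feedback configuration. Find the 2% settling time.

Closed loop: T(s) = K_p·G/(1+K_p·G) = 1.024/(0.11s + 1 + 1.024), with pole at s = −(1 + 1.024)/0.11 = −18.4.
τ = 1/18.4 = 0.05435 s, so 2% settling time ≈ 4τ = 0.217 s.

T_s ≈ 0.217 s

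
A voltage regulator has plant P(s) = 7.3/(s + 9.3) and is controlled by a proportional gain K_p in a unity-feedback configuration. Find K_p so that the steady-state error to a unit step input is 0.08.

K_p = 14.7

The loop is type 0, so e_ss(step) = 1/(1 + K_pos) with K_pos = K_p·P(0).
P(0) = 0.7849. Require 1/(1 + K_p·0.7849) = 0.08, so 1 + 0.7849·K_p = 12.5.
K_p = (12.5 − 1)/0.7849 = 14.7.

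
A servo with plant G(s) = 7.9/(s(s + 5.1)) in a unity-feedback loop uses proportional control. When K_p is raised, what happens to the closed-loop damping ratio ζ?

ζ = 5.1/(2√(7.9K_p)); increasing K_p raises the denominator, so ζ falls.

decrease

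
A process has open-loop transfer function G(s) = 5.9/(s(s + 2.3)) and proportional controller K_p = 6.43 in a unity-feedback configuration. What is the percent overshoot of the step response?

From 1 + K_pG(s) = 0: s² + 2.3s + 37.94 = 0 ⇒ ω_n = 6.159, ζ = 0.1867.
%OS = 100·exp(−πζ/√(1−ζ²)) = 100·exp(−π·0.1867/√0.9651) = 55%.

55%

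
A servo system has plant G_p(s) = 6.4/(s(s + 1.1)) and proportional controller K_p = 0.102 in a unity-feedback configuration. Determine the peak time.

T_p = 5.31 s

The closed-loop denominator s² + 1.1s + 0.6528 gives ω_n = √0.6528 = 0.808 and ζ = 1.1/(2ω_n) = 0.6807.
Damped frequency ω_d = ω_n√(1−ζ²) = 0.5919 rad/s, so peak time T_p = π/ω_d = 5.31 s.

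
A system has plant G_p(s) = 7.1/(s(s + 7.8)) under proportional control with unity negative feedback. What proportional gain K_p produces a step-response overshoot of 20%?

From %OS = 100·exp(−πζ/√(1−ζ²)) = 20%, ζ = −ln(0.2)/√(π²+ln²(0.2)) = 0.4559.
Characteristic equation s² + 7.8s + 7.1K_p = 0 gives ζ = 7.8/(2√(7.1K_p)).
Setting ζ = 0.4559: √(7.1K_p) = 7.8/(2·0.4559) = 8.554, so K_p = 73.16/7.1 = 10.3.

K_p = 10.3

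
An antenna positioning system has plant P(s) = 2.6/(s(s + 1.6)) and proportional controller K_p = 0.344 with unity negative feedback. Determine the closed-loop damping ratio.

With unity feedback the closed-loop characteristic equation is s² + 1.6s + 0.344·2.6 = s² + 1.6s + 0.8944 = 0.
So ω_n² = 0.8944 ⇒ ω_n = 0.9457 rad/s, and ζ = 1.6/(2ω_n) = 0.846.

ζ = 0.846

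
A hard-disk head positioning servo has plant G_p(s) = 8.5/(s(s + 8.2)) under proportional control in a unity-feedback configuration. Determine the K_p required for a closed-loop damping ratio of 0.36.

K_p = 15.3

Closed-loop characteristic equation: s² + 8.2s + K_p·8.5 = 0.
So ω_n = √(8.5K_p) and 2ζω_n = 8.2, giving ζ = 8.2/(2√(8.5K_p)).
Setting ζ = 0.36: √(8.5K_p) = 8.2/(2·0.36) = 11.39, so K_p = 129.7/8.5 = 15.3.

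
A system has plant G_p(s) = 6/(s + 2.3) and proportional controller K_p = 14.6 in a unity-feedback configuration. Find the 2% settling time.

T_s ≈ 0.0445 s

Closed-loop transfer function: T(s) = K_p·G_p(s)/(1 + K_p·G_p(s)) = 87.6/(s + 2.3 + 87.6) = 87.6/(s + 89.9).
Time constant τ = 1/89.9 = 0.01112 s, so the 2% settling time is about 4τ = 0.0445 s.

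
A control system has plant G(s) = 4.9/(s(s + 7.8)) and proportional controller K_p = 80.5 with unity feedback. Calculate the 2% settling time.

From 1 + K_pG(s) = 0: s² + 7.8s + 394.5 = 0 ⇒ ω_n = 19.86, ζ = 0.1964.
2% settling time T_s ≈ 4/(ζω_n) = 4/3.9 = 1.03 s.

T_s ≈ 1.03 s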